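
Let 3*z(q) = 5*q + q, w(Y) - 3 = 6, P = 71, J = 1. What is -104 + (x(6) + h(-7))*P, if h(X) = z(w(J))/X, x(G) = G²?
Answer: 15886/7 ≈ 2269.4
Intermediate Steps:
w(Y) = 9 (w(Y) = 3 + 6 = 9)
z(q) = 2*q (z(q) = (5*q + q)/3 = (6*q)/3 = 2*q)
h(X) = 18/X (h(X) = (2*9)/X = 18/X)
-104 + (x(6) + h(-7))*P = -104 + (6² + 18/(-7))*71 = -104 + (36 + 18*(-⅐))*71 = -104 + (36 - 18/7)*71 = -104 + (234/7)*71 = -104 + 16614/7 = 15886/7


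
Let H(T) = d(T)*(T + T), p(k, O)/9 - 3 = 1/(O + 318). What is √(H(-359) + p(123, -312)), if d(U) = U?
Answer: 11*√8522/2 ≈ 507.73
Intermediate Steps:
p(k, O) = 27 + 9/(318 + O) (p(k, O) = 27 + 9/(O + 318) = 27 + 9/(318 + O))
H(T) = 2*T² (H(T) = T*(T + T) = T*(2*T) = 2*T²)
√(H(-359) + p(123, -312)) = √(2*(-359)² + 9*(955 + 3*(-312))/(318 - 312)) = √(2*128881 + 9*(955 - 936)/6) = √(257762 + 9*(⅙)*19) = √(257762 + 57/2) = √(515581/2) = 11*√8522/2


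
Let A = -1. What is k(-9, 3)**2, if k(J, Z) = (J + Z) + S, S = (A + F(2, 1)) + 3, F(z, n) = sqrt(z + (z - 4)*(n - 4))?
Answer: 24 - 16*sqrt(2) ≈ 1.3726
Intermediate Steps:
F(z, n) = sqrt(z + (-4 + n)*(-4 + z)) (F(z, n) = sqrt(z + (-4 + z)*(-4 + n)) = sqrt(z + (-4 + n)*(-4 + z)))
S = 2 + 2*sqrt(2) (S = (-1 + sqrt(16 - 4*1 - 3*2 + 1*2)) + 3 = (-1 + sqrt(16 - 4 - 6 + 2)) + 3 = (-1 + sqrt(8)) + 3 = (-1 + 2*sqrt(2)) + 3 = 2 + 2*sqrt(2) ≈ 4.8284)
k(J, Z) = 2 + J + Z + 2*sqrt(2) (k(J, Z) = (J + Z) + (2 + 2*sqrt(2)) = 2 + J + Z + 2*sqrt(2))
k(-9, 3)**2 = (2 - 9 + 3 + 2*sqrt(2))**2 = (-4 + 2*sqrt(2))**2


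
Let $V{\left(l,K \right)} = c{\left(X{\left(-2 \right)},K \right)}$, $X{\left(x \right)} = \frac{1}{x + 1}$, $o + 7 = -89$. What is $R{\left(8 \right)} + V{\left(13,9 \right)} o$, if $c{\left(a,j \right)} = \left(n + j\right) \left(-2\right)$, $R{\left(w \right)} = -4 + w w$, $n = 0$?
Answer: $1788$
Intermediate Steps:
$R{\left(w \right)} = -4 + w^{2}$
$o = -96$ ($o = -7 - 89 = -96$)
$X{\left(x \right)} = \frac{1}{1 + x}$
$c{\left(a,j \right)} = - 2 j$ ($c{\left(a,j \right)} = \left(0 + j\right) \left(-2\right) = j \left(-2\right) = - 2 j$)
$V{\left(l,K \right)} = - 2 K$
$R{\left(8 \right)} + V{\left(13,9 \right)} o = \left(-4 + 8^{2}\right) + \left(-2\right) 9 \left(-96\right) = \left(-4 + 64\right) - -1728 = 60 + 1728 = 1788$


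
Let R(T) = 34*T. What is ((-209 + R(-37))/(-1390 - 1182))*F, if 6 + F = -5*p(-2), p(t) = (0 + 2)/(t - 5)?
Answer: -11736/4501 ≈ -2.6074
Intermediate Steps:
p(t) = 2/(-5 + t)
F = -32/7 (F = -6 - 10/(-5 - 2) = -6 - 10/(-7) = -6 - 10*(-1)/7 = -6 - 5*(-2/7) = -6 + 10/7 = -32/7 ≈ -4.5714)
((-209 + R(-37))/(-1390 - 1182))*F = ((-209 + 34*(-37))/(-1390 - 1182))*(-32/7) = ((-209 - 1258)/(-2572))*(-32/7) = -1467*(-1/2572)*(-32/7) = (1467/2572)*(-32/7) = -11736/4501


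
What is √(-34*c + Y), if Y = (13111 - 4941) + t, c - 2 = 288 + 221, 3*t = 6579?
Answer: 3*I*√779 ≈ 83.732*I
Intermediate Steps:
t = 2193 (t = (⅓)*6579 = 2193)
c = 511 (c = 2 + (288 + 221) = 2 + 509 = 511)
Y = 10363 (Y = (13111 - 4941) + 2193 = 8170 + 2193 = 10363)
√(-34*c + Y) = √(-34*511 + 10363) = √(-17374 + 10363) = √(-7011) = 3*I*√779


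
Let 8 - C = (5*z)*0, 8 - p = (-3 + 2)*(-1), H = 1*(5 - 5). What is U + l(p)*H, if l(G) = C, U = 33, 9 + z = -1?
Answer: 33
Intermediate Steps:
z = -10 (z = -9 - 1 = -10)
H = 0 (H = 1*0 = 0)
p = 7 (p = 8 - (-3 + 2)*(-1) = 8 - (-1)*(-1) = 8 - 1*1 = 8 - 1 = 7)
C = 8 (C = 8 - 5*(-10)*0 = 8 - (-50)*0 = 8 - 1*0 = 8 + 0 = 8)
l(G) = 8
U + l(p)*H = 33 + 8*0 = 33 + 0 = 33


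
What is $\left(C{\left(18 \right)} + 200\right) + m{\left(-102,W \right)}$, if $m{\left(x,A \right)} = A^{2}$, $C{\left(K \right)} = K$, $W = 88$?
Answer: $7962$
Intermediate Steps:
$\left(C{\left(18 \right)} + 200\right) + m{\left(-102,W \right)} = \left(18 + 200\right) + 88^{2} = 218 + 7744 = 7962$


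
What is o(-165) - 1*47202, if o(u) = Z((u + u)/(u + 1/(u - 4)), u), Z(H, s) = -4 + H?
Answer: -658165373/13943 ≈ -47204.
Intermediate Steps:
o(u) = -4 + 2*u/(u + 1/(-4 + u)) (o(u) = -4 + (u + u)/(u + 1/(u - 4)) = -4 + (2*u)/(u + 1/(-4 + u)) = -4 + 2*u/(u + 1/(-4 + u)))
o(-165) - 1*47202 = 2*(-2 - 1*(-165)*(-4 - 165))/(1 - 165*(-4 - 165)) - 1*47202 = 2*(-2 - 1*(-165)*(-169))/(1 - 165*(-169)) - 47202 = 2*(-2 - 27885)/(1 + 27885) - 47202 = 2*(-27887)/27886 - 47202 = 2*(1/27886)*(-27887) - 47202 = -27887/13943 - 47202 = -658165373/13943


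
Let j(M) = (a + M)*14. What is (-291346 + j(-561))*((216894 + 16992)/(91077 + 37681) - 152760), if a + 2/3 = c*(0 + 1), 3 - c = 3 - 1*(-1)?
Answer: 173099274329490/3787 ≈ 4.5709e+10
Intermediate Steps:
c = -1 (c = 3 - (3 - 1*(-1)) = 3 - (3 + 1) = 3 - 1*4 = 3 - 4 = -1)
a = -5/3 (a = -⅔ - (0 + 1) = -⅔ - 1*1 = -⅔ - 1 = -5/3 ≈ -1.6667)
j(M) = -70/3 + 14*M (j(M) = (-5/3 + M)*14 = -70/3 + 14*M)
(-291346 + j(-561))*((216894 + 16992)/(91077 + 37681) - 152760) = (-291346 + (-70/3 + 14*(-561)))*((216894 + 16992)/(91077 + 37681) - 152760) = (-291346 + (-70/3 - 7854))*(233886/128758 - 152760) = (-291346 - 23632/3)*(233886*(1/128758) - 152760) = -897670*(6879/3787 - 152760)/3 = -897670/3*(-578495241/3787) = 173099274329490/3787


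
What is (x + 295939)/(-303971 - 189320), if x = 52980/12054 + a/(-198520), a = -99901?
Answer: -16861474640747/28105373114840 ≈ -0.59994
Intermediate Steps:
x = 279090387/56975240 (x = 52980/12054 - 99901/(-198520) = 52980*(1/12054) - 99901*(-1/198520) = 8830/2009 + 99901/198520 = 279090387/56975240 ≈ 4.8985)
(x + 295939)/(-303971 - 189320) = (279090387/56975240 + 295939)/(-303971 - 189320) = (16861474640747/56975240)/(-493291) = (16861474640747/56975240)*(-1/493291) = -16861474640747/28105373114840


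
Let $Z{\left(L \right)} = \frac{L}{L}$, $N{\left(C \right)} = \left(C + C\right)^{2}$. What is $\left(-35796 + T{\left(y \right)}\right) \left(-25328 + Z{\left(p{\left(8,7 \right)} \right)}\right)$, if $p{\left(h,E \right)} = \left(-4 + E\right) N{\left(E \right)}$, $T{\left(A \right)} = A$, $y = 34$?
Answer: $905744174$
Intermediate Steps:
$N{\left(C \right)} = 4 C^{2}$ ($N{\left(C \right)} = \left(2 C\right)^{2} = 4 C^{2}$)
$p{\left(h,E \right)} = 4 E^{2} \left(-4 + E\right)$ ($p{\left(h,E \right)} = \left(-4 + E\right) 4 E^{2} = 4 E^{2} \left(-4 + E\right)$)
$Z{\left(L \right)} = 1$
$\left(-35796 + T{\left(y \right)}\right) \left(-25328 + Z{\left(p{\left(8,7 \right)} \right)}\right) = \left(-35796 + 34\right) \left(-25328 + 1\right) = \left(-35762\right) \left(-25327\right) = 905744174$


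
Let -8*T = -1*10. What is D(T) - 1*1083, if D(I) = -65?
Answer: -1148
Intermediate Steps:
T = 5/4 (T = -(-1)*10/8 = -⅛*(-10) = 5/4 ≈ 1.2500)
D(T) - 1*1083 = -65 - 1*1083 = -65 - 1083 = -1148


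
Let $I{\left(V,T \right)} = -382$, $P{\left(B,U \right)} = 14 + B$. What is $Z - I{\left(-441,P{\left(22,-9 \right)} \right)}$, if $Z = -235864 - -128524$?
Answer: $-106958$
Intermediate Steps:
$Z = -107340$ ($Z = -235864 + 128524 = -107340$)
$Z - I{\left(-441,P{\left(22,-9 \right)} \right)} = -107340 - -382 = -107340 + 382 = -106958$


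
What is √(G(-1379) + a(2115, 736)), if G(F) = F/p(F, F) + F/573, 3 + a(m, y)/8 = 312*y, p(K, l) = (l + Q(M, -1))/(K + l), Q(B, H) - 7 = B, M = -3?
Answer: √45544545480257835/157575 ≈ 1354.3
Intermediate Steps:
Q(B, H) = 7 + B
p(K, l) = (4 + l)/(K + l) (p(K, l) = (l + (7 - 3))/(K + l) = (l + 4)/(K + l) = (4 + l)/(K + l))
a(m, y) = -24 + 2496*y (a(m, y) = -24 + 8*(312*y) = -24 + 2496*y)
G(F) = F/573 + 2*F²/(4 + F) (G(F) = F/(((4 + F)/(F + F))) + F/573 = F/(((4 + F)/((2*F)))) + F*(1/573) = F/(((1/(2*F))*(4 + F))) + F/573 = F/(((4 + F)/(2*F))) + F/573 = F*(2*F/(4 + F)) + F/573 = 2*F²/(4 + F) + F/573 = F/573 + 2*F²/(4 + F))
√(G(-1379) + a(2115, 736)) = √((1/573)*(-1379)*(4 + 1147*(-1379))/(4 - 1379) + (-24 + 2496*736)) = √((1/573)*(-1379)*(4 - 1581713)/(-1375) + (-24 + 1837056)) = √((1/573)*(-1379)*(-1/1375)*(-1581709) + 1837032) = √(-2181176711/787875 + 1837032) = √(1445170410289/787875) = √45544545480257835/157575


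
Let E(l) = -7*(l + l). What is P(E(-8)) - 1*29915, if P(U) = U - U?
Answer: -29915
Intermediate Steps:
E(l) = -14*l
P(U) = 0
P(E(-8)) - 1*29915 = 0 - 1*29915 = 0 - 29915 = -29915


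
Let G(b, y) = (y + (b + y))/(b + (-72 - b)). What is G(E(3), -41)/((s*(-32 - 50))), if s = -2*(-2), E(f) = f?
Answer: -79/23616 ≈ -0.0033452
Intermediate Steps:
s = 4
G(b, y) = -y/36 - b/72 (G(b, y) = (b + 2*y)/(-72) = (b + 2*y)*(-1/72) = -y/36 - b/72)
G(E(3), -41)/((s*(-32 - 50))) = (-1/36*(-41) - 1/72*3)/((4*(-32 - 50))) = (41/36 - 1/24)/((4*(-82))) = (79/72)/(-328) = (79/72)*(-1/328) = -79/23616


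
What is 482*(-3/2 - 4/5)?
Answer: -5543/5 ≈ -1108.6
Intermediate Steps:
482*(-3/2 - 4/5) = 482*(-3*½ - 4*⅕) = 482*(-3/2 - ⅘) = 482*(-23/10) = -5543/5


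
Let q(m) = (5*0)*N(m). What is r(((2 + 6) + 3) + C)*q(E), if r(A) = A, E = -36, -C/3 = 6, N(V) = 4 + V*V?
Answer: 0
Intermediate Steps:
N(V) = 4 + V²
C = -18 (C = -3*6 = -18)
q(m) = 0 (q(m) = (5*0)*(4 + m²) = 0*(4 + m²) = 0)
r(((2 + 6) + 3) + C)*q(E) = (((2 + 6) + 3) - 18)*0 = ((8 + 3) - 18)*0 = (11 - 18)*0 = -7*0 = 0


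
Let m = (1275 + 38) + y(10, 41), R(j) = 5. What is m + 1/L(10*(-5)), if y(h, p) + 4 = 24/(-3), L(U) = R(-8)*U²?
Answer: 16262501/12500 ≈ 1301.0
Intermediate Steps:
L(U) = 5*U²
y(h, p) = -12 (y(h, p) = -4 + 24/(-3) = -4 + 24*(-⅓) = -4 - 8 = -12)
m = 1301 (m = (1275 + 38) - 12 = 1313 - 12 = 1301)
m + 1/L(10*(-5)) = 1301 + 1/(5*(10*(-5))²) = 1301 + 1/(5*(-50)²) = 1301 + 1/(5*2500) = 1301 + 1/12500 = 16262501/12500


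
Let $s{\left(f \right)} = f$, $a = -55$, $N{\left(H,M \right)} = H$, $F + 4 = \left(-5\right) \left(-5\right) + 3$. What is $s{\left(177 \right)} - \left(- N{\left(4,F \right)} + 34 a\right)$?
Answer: $2051$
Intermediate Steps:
$F = 24$ ($F = -4 + \left(\left(-5\right) \left(-5\right) + 3\right) = -4 + \left(25 + 3\right) = -4 + 28 = 24$)
$s{\left(177 \right)} - \left(- N{\left(4,F \right)} + 34 a\right) = 177 + \left(4 - -1870\right) = 177 + \left(4 + 1870\right) = 177 + 1874 = 2051$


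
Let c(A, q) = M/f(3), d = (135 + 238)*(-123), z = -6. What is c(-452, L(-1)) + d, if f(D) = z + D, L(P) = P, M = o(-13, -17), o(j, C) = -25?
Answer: -137612/3 ≈ -45871.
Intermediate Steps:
M = -25
d = -45879 (d = 373*(-123) = -45879)
f(D) = -6 + D
c(A, q) = 25/3 (c(A, q) = -25/(-6 + 3) = -25/(-3) = -25*(-⅓) = 25/3)
c(-452, L(-1)) + d = 25/3 - 45879 = -137612/3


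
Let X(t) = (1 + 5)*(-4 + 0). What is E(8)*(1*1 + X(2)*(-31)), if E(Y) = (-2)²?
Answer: 2980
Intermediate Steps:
E(Y) = 4
X(t) = -24 (X(t) = 6*(-4) = -24)
E(8)*(1*1 + X(2)*(-31)) = 4*(1*1 - 24*(-31)) = 4*(1 + 744) = 4*745 = 2980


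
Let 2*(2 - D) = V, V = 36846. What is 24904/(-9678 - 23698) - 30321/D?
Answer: 69154639/76852412 ≈ 0.89984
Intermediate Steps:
D = -18421 (D = 2 - ½*36846 = 2 - 18423 = -18421)
24904/(-9678 - 23698) - 30321/D = 24904/(-9678 - 23698) - 30321/(-18421) = 24904/(-33376) - 30321*(-1/18421) = 24904*(-1/33376) + 30321/18421 = -3113/4172 + 30321/18421 = 69154639/76852412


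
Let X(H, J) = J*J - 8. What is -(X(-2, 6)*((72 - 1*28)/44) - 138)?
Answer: 110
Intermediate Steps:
X(H, J) = -8 + J² (X(H, J) = J² - 8 = -8 + J²)
-(X(-2, 6)*((72 - 1*28)/44) - 138) = -((-8 + 6²)*((72 - 1*28)/44) - 138) = -((-8 + 36)*((72 - 28)*(1/44)) - 138) = -(28*(44*(1/44)) - 138) = -(28*1 - 138) = -(28 - 138) = -1*(-110) = 110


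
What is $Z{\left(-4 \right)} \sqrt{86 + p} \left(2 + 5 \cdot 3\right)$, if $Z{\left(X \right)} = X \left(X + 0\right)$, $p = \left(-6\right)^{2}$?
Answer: $272 \sqrt{122} \approx 3004.3$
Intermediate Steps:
$p = 36$
$Z{\left(X \right)} = X^{2}$ ($Z{\left(X \right)} = X X = X^{2}$)
$Z{\left(-4 \right)} \sqrt{86 + p} \left(2 + 5 \cdot 3\right) = \left(-4\right)^{2} \sqrt{86 + 36} \left(2 + 5 \cdot 3\right) = 16 \sqrt{122} \left(2 + 15\right) = 16 \sqrt{122} \cdot 17 = 272 \sqrt{122}$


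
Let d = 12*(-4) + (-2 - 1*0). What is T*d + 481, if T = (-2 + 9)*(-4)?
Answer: 1881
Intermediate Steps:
T = -28 (T = 7*(-4) = -28)
d = -50 (d = -48 + (-2 + 0) = -48 - 2 = -50)
T*d + 481 = -28*(-50) + 481 = 1400 + 481 = 1881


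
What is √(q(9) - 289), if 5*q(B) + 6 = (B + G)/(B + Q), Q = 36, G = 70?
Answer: 8*I*√1019/15 ≈ 17.025*I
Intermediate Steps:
q(B) = -6/5 + (70 + B)/(5*(36 + B)) (q(B) = -6/5 + ((B + 70)/(B + 36))/5 = -6/5 + ((70 + B)/(36 + B))/5 = -6/5 + (70 + B)/(5*(36 + B)))
√(q(9) - 289) = √((-146/5 - 1*9)/(36 + 9) - 289) = √((-146/5 - 9)/45 - 289) = √((1/45)*(-191/5) - 289) = √(-191/225 - 289) = √(-65216/225) = 8*I*√1019/15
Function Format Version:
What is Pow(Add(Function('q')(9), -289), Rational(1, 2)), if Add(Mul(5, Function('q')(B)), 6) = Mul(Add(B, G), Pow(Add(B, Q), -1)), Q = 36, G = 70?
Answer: Mul(Rational(8, 15), I, Pow(1019, Rational(1, 2))) ≈ Mul(17.025, I)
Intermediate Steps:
Function('q')(B) = Add(Rational(-6, 5), Mul(Rational(1, 5), Pow(Add(36, B), -1), Add(70, B))) (Function('q')(B) = Add(Rational(-6, 5), Mul(Rational(1, 5), Mul(Add(B, 70), Pow(Add(B, 36), -1)))) = Add(Rational(-6, 5), Mul(Rational(1, 5), Mul(Add(70, B), Pow(Add(36, B), -1)))) = Add(Rational(-6, 5), Mul(Rational(1, 5), Mul(Pow(Add(36, B), -1), Add(70, B)))) = Add(Rational(-6, 5), Mul(Rational(1, 5), Pow(Add(36, B), -1), Add(70, B))))
Pow(Add(Function('q')(9), -289), Rational(1, 2)) = Pow(Add(Mul(Pow(Add(36, 9), -1), Add(Rational(-146, 5), Mul(-1, 9))), -289), Rational(1, 2)) = Pow(Add(Mul(Pow(45, -1), Add(Rational(-146, 5), -9)), -289), Rational(1, 2)) = Pow(Add(Mul(Rational(1, 45), Rational(-191, 5)), -289), Rational(1, 2)) = Pow(Add(Rational(-191, 225), -289), Rational(1, 2)) = Pow(Rational(-65216, 225), Rational(1, 2)) = Mul(Rational(8, 15), I, Pow(1019, Rational(1, 2)))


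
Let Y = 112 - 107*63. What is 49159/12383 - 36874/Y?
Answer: 15969097/1675243 ≈ 9.5324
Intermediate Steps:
Y = -6629 (Y = 112 - 6741 = -6629)
49159/12383 - 36874/Y = 49159/12383 - 36874/(-6629) = 49159*(1/12383) - 36874*(-1/6629) = 49159/12383 + 36874/6629 = 15969097/1675243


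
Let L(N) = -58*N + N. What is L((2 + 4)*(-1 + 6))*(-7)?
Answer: 11970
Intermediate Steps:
L(N) = -57*N
L((2 + 4)*(-1 + 6))*(-7) = -57*(2 + 4)*(-1 + 6)*(-7) = -342*5*(-7) = -57*30*(-7) = -1710*(-7) = 11970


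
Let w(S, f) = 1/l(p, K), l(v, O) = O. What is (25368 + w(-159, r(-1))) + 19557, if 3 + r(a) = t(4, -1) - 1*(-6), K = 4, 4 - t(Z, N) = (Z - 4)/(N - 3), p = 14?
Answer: 179701/4 ≈ 44925.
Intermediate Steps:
t(Z, N) = 4 - (-4 + Z)/(-3 + N) (t(Z, N) = 4 - (Z - 4)/(N - 3) = 4 - (-4 + Z)/(-3 + N))
r(a) = 7 (r(a) = -3 + ((-8 - 1*4 + 4*(-1))/(-3 - 1) - 1*(-6)) = -3 + ((-8 - 4 - 4)/(-4) + 6) = -3 + (-¼*(-16) + 6) = -3 + (4 + 6) = -3 + 10 = 7)
w(S, f) = ¼ (w(S, f) = 1/4 = ¼)
(25368 + w(-159, r(-1))) + 19557 = (25368 + ¼) + 19557 = 101473/4 + 19557 = 179701/4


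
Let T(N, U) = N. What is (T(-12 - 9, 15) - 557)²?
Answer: 334084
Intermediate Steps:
(T(-12 - 9, 15) - 557)² = ((-12 - 9) - 557)² = (-21 - 557)² = (-578)² = 334084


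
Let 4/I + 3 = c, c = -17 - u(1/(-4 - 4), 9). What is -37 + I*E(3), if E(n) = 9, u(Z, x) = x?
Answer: -1109/29 ≈ -38.241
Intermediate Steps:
c = -26 (c = -17 - 1*9 = -17 - 9 = -26)
I = -4/29 (I = 4/(-3 - 26) = 4/(-29) = 4*(-1/29) = -4/29 ≈ -0.13793)
-37 + I*E(3) = -37 - 4/29*9 = -37 - 36/29 = -1109/29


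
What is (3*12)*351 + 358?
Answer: 12994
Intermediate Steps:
(3*12)*351 + 358 = 36*351 + 358 = 12636 + 358 = 12994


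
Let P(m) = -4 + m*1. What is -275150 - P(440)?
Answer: -275586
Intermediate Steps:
P(m) = -4 + m
-275150 - P(440) = -275150 - (-4 + 440) = -275150 - 1*436 = -275150 - 436 = -275586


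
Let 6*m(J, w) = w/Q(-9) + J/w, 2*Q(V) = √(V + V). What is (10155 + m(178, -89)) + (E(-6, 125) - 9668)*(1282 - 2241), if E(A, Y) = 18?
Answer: 27793514/3 + 89*I*√2/18 ≈ 9.2645e+6 + 6.9925*I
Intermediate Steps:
Q(V) = √2*√V/2 (Q(V) = √(V + V)/2 = √(2*V)/2 = (√2*√V)/2 = √2*√V/2)
m(J, w) = J/(6*w) - I*w*√2/18 (m(J, w) = (w/((√2*√(-9)/2)) + J/w)/6 = (w/((√2*(3*I)/2)) + J/w)/6 = (w/((3*I*√2/2)) + J/w)/6 = (w*(-I*√2/3) + J/w)/6 = (-I*w*√2/3 + J/w)/6 = (J/w - I*w*√2/3)/6 = J/(6*w) - I*w*√2/18)
(10155 + m(178, -89)) + (E(-6, 125) - 9668)*(1282 - 2241) = (10155 + ((⅙)*178/(-89) - 1/18*I*(-89)*√2)) + (18 - 9668)*(1282 - 2241) = (10155 + ((⅙)*178*(-1/89) + 89*I*√2/18)) - 9650*(-959) = (10155 + (-⅓ + 89*I*√2/18)) + 9254350 = (30464/3 + 89*I*√2/18) + 9254350 = 27793514/3 + 89*I*√2/18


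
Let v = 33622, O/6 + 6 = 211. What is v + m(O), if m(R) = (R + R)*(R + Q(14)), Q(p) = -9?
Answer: 3037282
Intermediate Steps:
O = 1230 (O = -36 + 6*211 = -36 + 1266 = 1230)
m(R) = 2*R*(-9 + R) (m(R) = (R + R)*(R - 9) = (2*R)*(-9 + R) = 2*R*(-9 + R))
v + m(O) = 33622 + 2*1230*(-9 + 1230) = 33622 + 2*1230*1221 = 33622 + 3003660 = 3037282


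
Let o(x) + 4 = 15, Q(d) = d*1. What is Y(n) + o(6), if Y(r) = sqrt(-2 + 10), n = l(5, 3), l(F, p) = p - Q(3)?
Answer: 11 + 2*sqrt(2) ≈ 13.828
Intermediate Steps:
Q(d) = d
l(F, p) = -3 + p (l(F, p) = p - 1*3 = p - 3 = -3 + p)
o(x) = 11 (o(x) = -4 + 15 = 11)
n = 0 (n = -3 + 3 = 0)
Y(r) = 2*sqrt(2) (Y(r) = sqrt(8) = 2*sqrt(2))
Y(n) + o(6) = 2*sqrt(2) + 11 = 11 + 2*sqrt(2)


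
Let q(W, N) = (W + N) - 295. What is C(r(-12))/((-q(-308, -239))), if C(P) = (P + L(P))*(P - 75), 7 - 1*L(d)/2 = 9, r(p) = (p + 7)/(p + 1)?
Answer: 15990/50941 ≈ 0.31389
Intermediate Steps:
q(W, N) = -295 + N + W (q(W, N) = (N + W) - 295 = -295 + N + W)
r(p) = (7 + p)/(1 + p)
L(d) = -4 (L(d) = 14 - 2*9 = 14 - 18 = -4)
C(P) = (-75 + P)*(-4 + P) (C(P) = (P - 4)*(P - 75) = (-4 + P)*(-75 + P) = (-75 + P)*(-4 + P))
C(r(-12))/((-q(-308, -239))) = (300 + ((7 - 12)/(1 - 12))² - 79*(7 - 12)/(1 - 12))/((-(-295 - 239 - 308))) = (300 + (-5/(-11))² - 79*(-5)/(-11))/((-1*(-842))) = (300 + (-1/11*(-5))² - (-79)*(-5)/11)/842 = (300 + (5/11)² - 79*5/11)*(1/842) = (300 + 25/121 - 395/11)*(1/842) = (31980/121)*(1/842) = 15990/50941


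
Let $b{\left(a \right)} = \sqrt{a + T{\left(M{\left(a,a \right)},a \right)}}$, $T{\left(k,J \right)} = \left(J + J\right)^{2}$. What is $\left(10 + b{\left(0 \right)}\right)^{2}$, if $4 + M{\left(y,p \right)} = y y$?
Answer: $100$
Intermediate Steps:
$M{\left(y,p \right)} = -4 + y^{2}$ ($M{\left(y,p \right)} = -4 + y y = -4 + y^{2}$)
$T{\left(k,J \right)} = 4 J^{2}$ ($T{\left(k,J \right)} = \left(2 J\right)^{2} = 4 J^{2}$)
$b{\left(a \right)} = \sqrt{a + 4 a^{2}}$
$\left(10 + b{\left(0 \right)}\right)^{2} = \left(10 + \sqrt{0 \left(1 + 4 \cdot 0\right)}\right)^{2} = \left(10 + \sqrt{0 \left(1 + 0\right)}\right)^{2} = \left(10 + \sqrt{0 \cdot 1}\right)^{2} = \left(10 + \sqrt{0}\right)^{2} = \left(10 + 0\right)^{2} = 10^{2} = 100$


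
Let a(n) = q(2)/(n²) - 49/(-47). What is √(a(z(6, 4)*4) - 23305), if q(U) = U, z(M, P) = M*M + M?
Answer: I*√1452927542590/7896 ≈ 152.66*I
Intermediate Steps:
z(M, P) = M + M² (z(M, P) = M² + M = M + M²)
a(n) = 49/47 + 2/n² (a(n) = 2/(n²) - 49/(-47) = 2/n² - 49*(-1/47) = 2/n² + 49/47 = 49/47 + 2/n²)
√(a(z(6, 4)*4) - 23305) = √((49/47 + 2/((6*(1 + 6))*4)²) - 23305) = √((49/47 + 2/((6*7)*4)²) - 23305) = √((49/47 + 2/(42*4)²) - 23305) = √((49/47 + 2/168²) - 23305) = √((49/47 + 2*(1/28224)) - 23305) = √((49/47 + 1/14112) - 23305) = √(691535/663264 - 23305) = √(-15456675985/663264) = I*√1452927542590/7896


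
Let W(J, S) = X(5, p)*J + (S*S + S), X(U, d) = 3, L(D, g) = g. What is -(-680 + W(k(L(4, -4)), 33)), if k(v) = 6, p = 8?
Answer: -460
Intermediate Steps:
W(J, S) = S + S² + 3*J (W(J, S) = 3*J + (S*S + S) = 3*J + (S² + S) = 3*J + (S + S²) = S + S² + 3*J)
-(-680 + W(k(L(4, -4)), 33)) = -(-680 + (33 + 33² + 3*6)) = -(-680 + (33 + 1089 + 18)) = -(-680 + 1140) = -1*460 = -460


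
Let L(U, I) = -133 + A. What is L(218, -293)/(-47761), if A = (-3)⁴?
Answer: 52/47761 ≈ 0.0010888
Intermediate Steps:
A = 81
L(U, I) = -52 (L(U, I) = -133 + 81 = -52)
L(218, -293)/(-47761) = -52/(-47761) = -52*(-1/47761) = 52/47761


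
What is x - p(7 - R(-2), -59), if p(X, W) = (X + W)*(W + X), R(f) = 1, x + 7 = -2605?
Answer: -5421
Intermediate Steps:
x = -2612 (x = -7 - 2605 = -2612)
p(X, W) = (W + X)² (p(X, W) = (W + X)*(W + X) = (W + X)²)
x - p(7 - R(-2), -59) = -2612 - (-59 + (7 - 1*1))² = -2612 - (-59 + (7 - 1))² = -2612 - (-59 + 6)² = -2612 - 1*(-53)² = -2612 - 1*2809 = -2612 - 2809 = -5421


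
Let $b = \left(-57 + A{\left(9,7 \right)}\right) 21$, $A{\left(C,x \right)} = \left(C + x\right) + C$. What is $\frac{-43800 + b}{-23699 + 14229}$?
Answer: $\frac{22236}{4735} \approx 4.6961$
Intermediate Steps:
$A{\left(C,x \right)} = x + 2 C$
$b = -672$ ($b = \left(-57 + \left(7 + 2 \cdot 9\right)\right) 21 = \left(-57 + \left(7 + 18\right)\right) 21 = \left(-57 + 25\right) 21 = \left(-32\right) 21 = -672$)
$\frac{-43800 + b}{-23699 + 14229} = \frac{-43800 - 672}{-23699 + 14229} = - \frac{44472}{-9470} = \left(-44472\right) \left(- \frac{1}{9470}\right) = \frac{22236}{4735}$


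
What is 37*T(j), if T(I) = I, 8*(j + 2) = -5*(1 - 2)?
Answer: -407/8 ≈ -50.875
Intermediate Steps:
j = -11/8 (j = -2 + (-5*(1 - 2))/8 = -2 + (-5*(-1))/8 = -2 + (⅛)*5 = -2 + 5/8 = -11/8 ≈ -1.3750)
37*T(j) = 37*(-11/8) = -407/8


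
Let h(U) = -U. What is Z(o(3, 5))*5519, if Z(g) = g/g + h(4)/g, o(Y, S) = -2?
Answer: 16557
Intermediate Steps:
Z(g) = 1 - 4/g (Z(g) = g/g + (-1*4)/g = 1 - 4/g)
Z(o(3, 5))*5519 = ((-4 - 2)/(-2))*5519 = -½*(-6)*5519 = 3*5519 = 16557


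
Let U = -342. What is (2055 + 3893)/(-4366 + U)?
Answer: -1487/1177 ≈ -1.2634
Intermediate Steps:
(2055 + 3893)/(-4366 + U) = (2055 + 3893)/(-4366 - 342) = 5948/(-4708) = 5948*(-1/4708) = -1487/1177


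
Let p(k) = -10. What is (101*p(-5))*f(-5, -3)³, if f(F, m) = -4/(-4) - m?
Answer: -64640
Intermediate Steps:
f(F, m) = 1 - m (f(F, m) = -4*(-¼) - m = 1 - m)
(101*p(-5))*f(-5, -3)³ = (101*(-10))*(1 - 1*(-3))³ = -1010*(1 + 3)³ = -1010*4³ = -1010*64 = -64640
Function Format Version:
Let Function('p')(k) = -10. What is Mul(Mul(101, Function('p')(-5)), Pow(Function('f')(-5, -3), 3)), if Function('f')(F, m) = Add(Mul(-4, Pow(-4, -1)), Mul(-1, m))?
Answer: -64640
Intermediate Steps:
Function('f')(F, m) = Add(1, Mul(-1, m)) (Function('f')(F, m) = Add(Mul(-4, Rational(-1, 4)), Mul(-1, m)) = Add(1, Mul(-1, m)))
Mul(Mul(101, Function('p')(-5)), Pow(Function('f')(-5, -3), 3)) = Mul(Mul(101, -10), Pow(Add(1, Mul(-1, -3)), 3)) = Mul(-1010, Pow(Add(1, 3), 3)) = Mul(-1010, Pow(4, 3)) = Mul(-1010, 64) = -64640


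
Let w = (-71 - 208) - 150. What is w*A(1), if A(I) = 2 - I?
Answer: -429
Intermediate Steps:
w = -429 (w = -279 - 150 = -429)
w*A(1) = -429*(2 - 1*1) = -429*(2 - 1) = -429*1 = -429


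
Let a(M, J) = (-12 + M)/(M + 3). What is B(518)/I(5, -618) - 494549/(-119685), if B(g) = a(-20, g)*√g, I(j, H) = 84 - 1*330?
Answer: 494549/119685 - 16*√518/2091 ≈ 3.9579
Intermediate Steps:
I(j, H) = -246 (I(j, H) = 84 - 330 = -246)
a(M, J) = (-12 + M)/(3 + M)
B(g) = 32*√g/17 (B(g) = ((-12 - 20)/(3 - 20))*√g = (-32/(-17))*√g = (-1/17*(-32))*√g = 32*√g/17)
B(518)/I(5, -618) - 494549/(-119685) = (32*√518/17)/(-246) - 494549/(-119685) = (32*√518/17)*(-1/246) - 494549*(-1/119685) = -16*√518/2091 + 494549/119685 = 494549/119685 - 16*√518/2091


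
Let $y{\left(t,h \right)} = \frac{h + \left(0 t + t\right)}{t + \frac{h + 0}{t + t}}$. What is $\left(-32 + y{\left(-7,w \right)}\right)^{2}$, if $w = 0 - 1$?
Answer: $\frac{8952064}{9409} \approx 951.44$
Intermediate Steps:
$w = -1$
$y{\left(t,h \right)} = \frac{h + t}{t + \frac{h}{2 t}}$ ($y{\left(t,h \right)} = \frac{h + \left(0 + t\right)}{t + \frac{h}{2 t}} = \frac{h + t}{t + h \frac{1}{2 t}} = \frac{h + t}{t + \frac{h}{2 t}}$)
$\left(-32 + y{\left(-7,w \right)}\right)^{2} = \left(-32 + 2 \left(-7\right) \frac{1}{-1 + 2 \left(-7\right)^{2}} \left(-1 - 7\right)\right)^{2} = \left(-32 + 2 \left(-7\right) \frac{1}{-1 + 2 \cdot 49} \left(-8\right)\right)^{2} = \left(-32 + 2 \left(-7\right) \frac{1}{-1 + 98} \left(-8\right)\right)^{2} = \left(-32 + 2 \left(-7\right) \frac{1}{97} \left(-8\right)\right)^{2} = \left(-32 + \frac{112}{97}\right)^{2} = \left(- \frac{2992}{97}\right)^{2} = \frac{8952064}{9409}$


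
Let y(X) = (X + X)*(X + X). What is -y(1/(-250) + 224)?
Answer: -3135888001/15625 ≈ -2.0070e+5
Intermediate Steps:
y(X) = 4*X² (y(X) = (2*X)*(2*X) = 4*X²)
-y(1/(-250) + 224) = -4*(1/(-250) + 224)² = -4*(-1/250 + 224)² = -4*(55999/250)² = -4*3135888001/62500 = -1*3135888001/15625 = -3135888001/15625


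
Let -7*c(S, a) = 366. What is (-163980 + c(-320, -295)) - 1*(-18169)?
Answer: -1021043/7 ≈ -1.4586e+5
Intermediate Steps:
c(S, a) = -366/7 (c(S, a) = -⅐*366 = -366/7)
(-163980 + c(-320, -295)) - 1*(-18169) = (-163980 - 366/7) - 1*(-18169) = -1148226/7 + 18169 = -1021043/7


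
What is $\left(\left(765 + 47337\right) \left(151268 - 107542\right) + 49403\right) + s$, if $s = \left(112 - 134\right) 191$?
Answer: $2103353253$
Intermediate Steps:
$s = -4202$ ($s = \left(-22\right) 191 = -4202$)
$\left(\left(765 + 47337\right) \left(151268 - 107542\right) + 49403\right) + s = \left(\left(765 + 47337\right) \left(151268 - 107542\right) + 49403\right) - 4202 = \left(48102 \cdot 43726 + 49403\right) - 4202 = \left(2103308052 + 49403\right) - 4202 = 2103357455 - 4202 = 2103353253$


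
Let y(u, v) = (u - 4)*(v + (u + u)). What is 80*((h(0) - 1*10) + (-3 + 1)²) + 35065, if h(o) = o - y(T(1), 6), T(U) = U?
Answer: 36505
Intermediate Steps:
y(u, v) = (-4 + u)*(v + 2*u)
h(o) = 24 + o (h(o) = o - (-8*1 - 4*6 + 2*1² + 1*6) = o - (-8 - 24 + 2*1 + 6) = o - (-8 - 24 + 2 + 6) = o - 1*(-24) = o + 24 = 24 + o)
80*((h(0) - 1*10) + (-3 + 1)²) + 35065 = 80*(((24 + 0) - 1*10) + (-3 + 1)²) + 35065 = 80*((24 - 10) + (-2)²) + 35065 = 80*(14 + 4) + 35065 = 80*18 + 35065 = 1440 + 35065 = 36505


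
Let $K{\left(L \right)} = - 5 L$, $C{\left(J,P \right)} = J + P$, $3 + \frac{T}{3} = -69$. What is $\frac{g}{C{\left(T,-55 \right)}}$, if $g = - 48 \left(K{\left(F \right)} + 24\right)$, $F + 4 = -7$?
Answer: $\frac{3792}{271} \approx 13.993$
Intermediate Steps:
$T = -216$ ($T = -9 + 3 \left(-69\right) = -9 - 207 = -216$)
$F = -11$ ($F = -4 - 7 = -11$)
$g = -3792$ ($g = - 48 \left(\left(-5\right) \left(-11\right) + 24\right) = - 48 \left(55 + 24\right) = \left(-48\right) 79 = -3792$)
$\frac{g}{C{\left(T,-55 \right)}} = - \frac{3792}{-216 - 55} = - \frac{3792}{-271} = \left(-3792\right) \left(- \frac{1}{271}\right) = \frac{3792}{271}$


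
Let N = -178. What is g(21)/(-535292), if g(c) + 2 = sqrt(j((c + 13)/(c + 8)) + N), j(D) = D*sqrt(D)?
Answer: 1/267646 - sqrt(-149698 + 34*sqrt(986))/15523468 ≈ 3.7363e-6 - 2.4835e-5*I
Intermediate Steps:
j(D) = D**(3/2)
g(c) = -2 + sqrt(-178 + ((13 + c)/(8 + c))**(3/2)) (g(c) = -2 + sqrt(((c + 13)/(c + 8))**(3/2) - 178) = -2 + sqrt(((13 + c)/(8 + c))**(3/2) - 178) = -2 + sqrt(-178 + ((13 + c)/(8 + c))**(3/2)))
g(21)/(-535292) = (-2 + sqrt(-178 + ((13 + 21)/(8 + 21))**(3/2)))/(-535292) = (-2 + sqrt(-178 + (34/29)**(3/2)))*(-1/535292) = (-2 + sqrt(-178 + 34*sqrt(986)/841))*(-1/535292) = 1/267646 - sqrt(-178 + 34*sqrt(986)/841)/535292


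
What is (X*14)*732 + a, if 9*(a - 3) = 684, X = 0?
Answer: 79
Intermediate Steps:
a = 79 (a = 3 + (⅑)*684 = 3 + 76 = 79)
(X*14)*732 + a = (0*14)*732 + 79 = 0*732 + 79 = 0 + 79 = 79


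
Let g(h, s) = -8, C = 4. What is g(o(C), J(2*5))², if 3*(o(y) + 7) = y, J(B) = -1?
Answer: 64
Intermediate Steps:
o(y) = -7 + y/3
g(o(C), J(2*5))² = (-8)² = 64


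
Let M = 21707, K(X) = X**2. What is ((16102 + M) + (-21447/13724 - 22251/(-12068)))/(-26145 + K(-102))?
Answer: -260917487959/108626825538 ≈ -2.4020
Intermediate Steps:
((16102 + M) + (-21447/13724 - 22251/(-12068)))/(-26145 + K(-102)) = ((16102 + 21707) + (-21447/13724 - 22251/(-12068)))/(-26145 + (-102)**2) = (37809 + (-21447*1/13724 - 22251*(-1/12068)))/(-26145 + 10404) = (37809 + (-21447/13724 + 22251/12068))/(-15741) = (37809 + 5818791/20702654)*(-1/15741) = (782752463877/20702654)*(-1/15741) = -260917487959/108626825538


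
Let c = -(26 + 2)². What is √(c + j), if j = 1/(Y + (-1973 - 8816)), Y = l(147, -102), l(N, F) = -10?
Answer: 3*I*√10158759687/10799 ≈ 28.0*I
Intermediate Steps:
Y = -10
j = -1/10799 (j = 1/(-10 + (-1973 - 8816)) = 1/(-10 - 10789) = 1/(-10799) = -1/10799 ≈ -9.2601e-5)
c = -784 (c = -1*28² = -1*784 = -784)
√(c + j) = √(-784 - 1/10799) = √(-8466417/10799) = 3*I*√10158759687/10799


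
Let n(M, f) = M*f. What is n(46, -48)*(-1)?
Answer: 2208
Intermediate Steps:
n(46, -48)*(-1) = (46*(-48))*(-1) = -2208*(-1) = 2208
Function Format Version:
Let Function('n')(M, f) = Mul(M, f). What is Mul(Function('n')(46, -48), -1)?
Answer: 2208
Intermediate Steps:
Mul(Function('n')(46, -48), -1) = Mul(Mul(46, -48), -1) = Mul(-2208, -1) = 2208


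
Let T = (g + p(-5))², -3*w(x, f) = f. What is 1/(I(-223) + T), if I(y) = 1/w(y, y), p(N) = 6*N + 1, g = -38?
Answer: 223/1001050 ≈ 0.00022277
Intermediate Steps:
w(x, f) = -f/3
p(N) = 1 + 6*N
I(y) = -3/y (I(y) = 1/(-y/3) = -3/y)
T = 4489 (T = (-38 + (1 + 6*(-5)))² = (-38 + (1 - 30))² = (-38 - 29)² = (-67)² = 4489)
1/(I(-223) + T) = 1/(-3/(-223) + 4489) = 1/(-3*(-1/223) + 4489) = 1/(3/223 + 4489) = 1/(1001050/223) = 223/1001050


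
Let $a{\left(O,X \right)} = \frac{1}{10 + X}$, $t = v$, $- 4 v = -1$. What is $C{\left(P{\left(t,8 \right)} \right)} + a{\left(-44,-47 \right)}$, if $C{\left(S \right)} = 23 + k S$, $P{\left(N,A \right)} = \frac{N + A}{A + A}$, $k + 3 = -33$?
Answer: $\frac{2611}{592} \approx 4.4105$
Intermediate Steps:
$k = -36$ ($k = -3 - 33 = -36$)
$v = \frac{1}{4}$ ($v = \left(- \frac{1}{4}\right) \left(-1\right) = \frac{1}{4} \approx 0.25$)
$t = \frac{1}{4} \approx 0.25$
$P{\left(N,A \right)} = \frac{A + N}{2 A}$
$C{\left(S \right)} = 23 - 36 S$
$C{\left(P{\left(t,8 \right)} \right)} + a{\left(-44,-47 \right)} = \left(23 - 36 \frac{8 + \frac{1}{4}}{2 \cdot 8}\right) + \frac{1}{10 - 47} = \left(23 - 36 \cdot \frac{1}{2} \cdot \frac{1}{8} \cdot \frac{33}{4}\right) + \frac{1}{-37} = \left(23 - \frac{297}{16}\right) - \frac{1}{37} = \frac{71}{16} - \frac{1}{37} = \frac{2611}{592}$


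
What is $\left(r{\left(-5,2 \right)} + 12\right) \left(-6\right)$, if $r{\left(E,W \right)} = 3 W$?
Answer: $-108$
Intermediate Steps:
$\left(r{\left(-5,2 \right)} + 12\right) \left(-6\right) = \left(3 \cdot 2 + 12\right) \left(-6\right) = \left(6 + 12\right) \left(-6\right) = 18 \left(-6\right) = -108$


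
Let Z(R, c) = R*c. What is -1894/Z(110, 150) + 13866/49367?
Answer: 67643951/407277750 ≈ 0.16609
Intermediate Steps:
-1894/Z(110, 150) + 13866/49367 = -1894/(110*150) + 13866/49367 = -1894/16500 + 13866*(1/49367) = -1894*1/16500 + 13866/49367 = -947/8250 + 13866/49367 = 67643951/407277750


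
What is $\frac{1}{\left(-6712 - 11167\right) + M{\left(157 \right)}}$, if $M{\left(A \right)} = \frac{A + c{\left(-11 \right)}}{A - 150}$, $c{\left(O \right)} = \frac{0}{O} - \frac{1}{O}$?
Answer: $- \frac{77}{1374955} \approx -5.6002 \cdot 10^{-5}$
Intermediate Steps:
$c{\left(O \right)} = - \frac{1}{O}$ ($c{\left(O \right)} = 0 - \frac{1}{O} = - \frac{1}{O}$)
$M{\left(A \right)} = \frac{\frac{1}{11} + A}{-150 + A}$ ($M{\left(A \right)} = \frac{A - \frac{1}{-11}}{A - 150} = \frac{A - - \frac{1}{11}}{-150 + A} = \frac{A + \frac{1}{11}}{-150 + A} = \frac{\frac{1}{11} + A}{-150 + A}$)
$\frac{1}{\left(-6712 - 11167\right) + M{\left(157 \right)}} = \frac{1}{\left(-6712 - 11167\right) + \frac{\frac{1}{11} + 157}{-150 + 157}} = \frac{1}{-17879 + \frac{1}{7} \cdot \frac{1728}{11}} = \frac{1}{-17879 + \frac{1728}{77}} = \frac{1}{- \frac{1374955}{77}} = - \frac{77}{1374955}$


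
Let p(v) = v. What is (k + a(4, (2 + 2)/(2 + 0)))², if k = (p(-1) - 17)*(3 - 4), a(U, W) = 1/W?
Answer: 1369/4 ≈ 342.25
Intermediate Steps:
k = 18 (k = (-1 - 17)*(3 - 4) = -18*(-1) = 18)
(k + a(4, (2 + 2)/(2 + 0)))² = (18 + 1/((2 + 2)/(2 + 0)))² = (18 + 1/(4/2))² = (18 + 1/(4*(½)))² = (18 + 1/2)² = (18 + ½)² = (37/2)² = 1369/4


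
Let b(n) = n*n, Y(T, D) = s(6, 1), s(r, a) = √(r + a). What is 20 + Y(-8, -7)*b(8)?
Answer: 20 + 64*√7 ≈ 189.33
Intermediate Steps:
s(r, a) = √(a + r)
Y(T, D) = √7 (Y(T, D) = √(1 + 6) = √7)
b(n) = n²
20 + Y(-8, -7)*b(8) = 20 + √7*8² = 20 + √7*64 = 20 + 64*√7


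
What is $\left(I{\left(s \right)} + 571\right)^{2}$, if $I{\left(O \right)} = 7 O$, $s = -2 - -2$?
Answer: $326041$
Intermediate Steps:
$s = 0$ ($s = -2 + 2 = 0$)
$\left(I{\left(s \right)} + 571\right)^{2} = \left(7 \cdot 0 + 571\right)^{2} = \left(0 + 571\right)^{2} = 571^{2} = 326041$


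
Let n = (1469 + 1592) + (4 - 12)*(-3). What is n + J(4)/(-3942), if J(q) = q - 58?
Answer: 225206/73 ≈ 3085.0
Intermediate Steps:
J(q) = -58 + q
n = 3085 (n = 3061 - 8*(-3) = 3061 + 24 = 3085)
n + J(4)/(-3942) = 3085 + (-58 + 4)/(-3942) = 3085 - 54*(-1/3942) = 3085 + 1/73 = 225206/73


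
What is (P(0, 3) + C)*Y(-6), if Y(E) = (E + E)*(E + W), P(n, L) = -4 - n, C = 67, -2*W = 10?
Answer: 8316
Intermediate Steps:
W = -5 (W = -1/2*10 = -5)
Y(E) = 2*E*(-5 + E) (Y(E) = (E + E)*(E - 5) = (2*E)*(-5 + E) = 2*E*(-5 + E))
(P(0, 3) + C)*Y(-6) = ((-4 - 1*0) + 67)*(2*(-6)*(-5 - 6)) = ((-4 + 0) + 67)*(2*(-6)*(-11)) = (-4 + 67)*132 = 63*132 = 8316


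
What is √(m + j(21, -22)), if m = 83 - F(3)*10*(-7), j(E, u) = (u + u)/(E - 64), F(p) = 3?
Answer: √543649/43 ≈ 17.147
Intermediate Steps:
j(E, u) = 2*u/(-64 + E) (j(E, u) = (2*u)/(-64 + E) = 2*u/(-64 + E))
m = 293 (m = 83 - 3*10*(-7) = 83 - 30*(-7) = 83 - 1*(-210) = 83 + 210 = 293)
√(m + j(21, -22)) = √(293 + 2*(-22)/(-64 + 21)) = √(293 + 2*(-22)/(-43)) = √(293 + 2*(-22)*(-1/43)) = √(293 + 44/43) = √(12643/43) = √543649/43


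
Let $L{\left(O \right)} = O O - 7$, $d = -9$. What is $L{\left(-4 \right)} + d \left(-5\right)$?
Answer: $54$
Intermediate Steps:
$L{\left(O \right)} = -7 + O^{2}$ ($L{\left(O \right)} = O^{2} - 7 = -7 + O^{2}$)
$L{\left(-4 \right)} + d \left(-5\right) = \left(-7 + \left(-4\right)^{2}\right) - -45 = \left(-7 + 16\right) + 45 = 9 + 45 = 54$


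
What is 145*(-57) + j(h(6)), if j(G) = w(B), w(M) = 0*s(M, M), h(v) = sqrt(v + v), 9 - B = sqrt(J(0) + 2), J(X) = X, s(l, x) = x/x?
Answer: -8265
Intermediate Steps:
s(l, x) = 1
B = 9 - sqrt(2) (B = 9 - sqrt(0 + 2) = 9 - sqrt(2) ≈ 7.5858)
h(v) = sqrt(2)*sqrt(v) (h(v) = sqrt(2*v) = sqrt(2)*sqrt(v))
w(M) = 0 (w(M) = 0*1 = 0)
j(G) = 0
145*(-57) + j(h(6)) = 145*(-57) + 0 = -8265 + 0 = -8265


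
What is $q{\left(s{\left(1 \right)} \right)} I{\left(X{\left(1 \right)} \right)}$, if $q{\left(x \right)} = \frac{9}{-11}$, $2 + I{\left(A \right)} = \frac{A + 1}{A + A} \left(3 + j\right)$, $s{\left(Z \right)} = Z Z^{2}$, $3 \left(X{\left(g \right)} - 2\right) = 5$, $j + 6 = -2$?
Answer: $\frac{513}{121} \approx 4.2397$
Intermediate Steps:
$j = -8$ ($j = -6 - 2 = -8$)
$X{\left(g \right)} = \frac{11}{3}$ ($X{\left(g \right)} = 2 + \frac{1}{3} \cdot 5 = 2 + \frac{5}{3} = \frac{11}{3}$)
$s{\left(Z \right)} = Z^{3}$
$I{\left(A \right)} = -2 - \frac{5 \left(1 + A\right)}{2 A}$ ($I{\left(A \right)} = -2 + \frac{A + 1}{A + A} \left(3 - 8\right) = -2 + \frac{1 + A}{2 A} \left(-5\right) = -2 - \frac{5 \left(1 + A\right)}{2 A}$)
$q{\left(x \right)} = - \frac{9}{11}$ ($q{\left(x \right)} = 9 \left(- \frac{1}{11}\right) = - \frac{9}{11}$)
$q{\left(s{\left(1 \right)} \right)} I{\left(X{\left(1 \right)} \right)} = - \frac{9 \frac{-5 - 33}{2 \cdot \frac{11}{3}}}{11} = - \frac{9 \cdot \frac{1}{2} \cdot \frac{3}{11} \left(-5 - 33\right)}{11} = - \frac{9 \cdot \frac{1}{2} \cdot \frac{3}{11} \left(-38\right)}{11} = \left(- \frac{9}{11}\right) \left(- \frac{57}{11}\right) = \frac{513}{121}$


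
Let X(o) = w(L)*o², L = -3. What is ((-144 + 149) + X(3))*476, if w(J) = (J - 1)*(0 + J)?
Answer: 53788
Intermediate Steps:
w(J) = J*(-1 + J) (w(J) = (-1 + J)*J = J*(-1 + J))
X(o) = 12*o² (X(o) = (-3*(-1 - 3))*o² = (-3*(-4))*o² = 12*o²)
((-144 + 149) + X(3))*476 = ((-144 + 149) + 12*3²)*476 = (5 + 12*9)*476 = (5 + 108)*476 = 113*476 = 53788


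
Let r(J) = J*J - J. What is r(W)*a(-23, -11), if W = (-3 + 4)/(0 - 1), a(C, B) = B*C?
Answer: 506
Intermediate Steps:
W = -1 (W = 1/(-1) = 1*(-1) = -1)
r(J) = J² - J
r(W)*a(-23, -11) = (-(-1 - 1))*(-11*(-23)) = -1*(-2)*253 = 2*253 = 506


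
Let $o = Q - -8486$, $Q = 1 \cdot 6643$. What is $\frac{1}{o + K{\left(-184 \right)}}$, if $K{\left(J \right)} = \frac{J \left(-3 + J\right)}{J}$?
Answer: $\frac{1}{14942} \approx 6.6925 \cdot 10^{-5}$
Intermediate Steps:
$Q = 6643$
$K{\left(J \right)} = -3 + J$
$o = 15129$ ($o = 6643 - -8486 = 6643 + 8486 = 15129$)
$\frac{1}{o + K{\left(-184 \right)}} = \frac{1}{15129 - 187} = \frac{1}{14942}$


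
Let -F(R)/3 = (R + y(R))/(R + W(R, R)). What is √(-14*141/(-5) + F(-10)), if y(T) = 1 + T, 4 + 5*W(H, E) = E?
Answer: 3*√69395/40 ≈ 19.757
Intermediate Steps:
W(H, E) = -⅘ + E/5
F(R) = -3*(1 + 2*R)/(-⅘ + 6*R/5) (F(R) = -3*(R + (1 + R))/(R + (-⅘ + R/5)) = -3*(1 + 2*R)/(-⅘ + 6*R/5))
√(-14*141/(-5) + F(-10)) = √(-14*141/(-5) + 15*(-1 - 2*(-10))/(2*(-2 + 3*(-10)))) = √(-1974*(-⅕) + 15*(-1 + 20)/(2*(-2 - 30))) = √(1974/5 + (15/2)*19/(-32)) = √(1974/5 + (15/2)*(-1/32)*19) = √(1974/5 - 285/64) = √(124911/320) = 3*√69395/40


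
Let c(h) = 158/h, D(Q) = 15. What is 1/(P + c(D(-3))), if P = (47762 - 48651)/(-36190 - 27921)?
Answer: 961665/10142873 ≈ 0.094812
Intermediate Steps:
P = 889/64111 (P = -889/(-64111) = -889*(-1/64111) = 889/64111 ≈ 0.013867)
1/(P + c(D(-3))) = 1/(889/64111 + 158/15) = 1/(10142873/961665) = 961665/10142873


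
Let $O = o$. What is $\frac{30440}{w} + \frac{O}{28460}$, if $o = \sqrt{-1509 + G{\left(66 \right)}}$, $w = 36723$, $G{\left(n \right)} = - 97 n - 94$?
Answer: $\frac{30440}{36723} + \frac{i \sqrt{8005}}{28460} \approx 0.82891 + 0.0031437 i$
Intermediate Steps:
$G{\left(n \right)} = -94 - 97 n$
$o = i \sqrt{8005}$ ($o = \sqrt{-1509 - 6496} = \sqrt{-8005} = i \sqrt{8005} \approx 89.471 i$)
$O = i \sqrt{8005} \approx 89.471 i$
$\frac{30440}{w} + \frac{O}{28460} = \frac{30440}{36723} + \frac{i \sqrt{8005}}{28460}$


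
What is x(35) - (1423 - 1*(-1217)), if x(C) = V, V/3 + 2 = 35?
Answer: -2541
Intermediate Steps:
V = 99 (V = -6 + 3*35 = -6 + 105 = 99)
x(C) = 99
x(35) - (1423 - 1*(-1217)) = 99 - (1423 - 1*(-1217)) = 99 - (1423 + 1217) = 99 - 1*2640 = 99 - 2640 = -2541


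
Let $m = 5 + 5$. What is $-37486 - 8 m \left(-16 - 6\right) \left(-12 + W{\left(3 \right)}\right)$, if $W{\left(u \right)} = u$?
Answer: $-53326$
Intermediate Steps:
$m = 10$
$-37486 - 8 m \left(-16 - 6\right) \left(-12 + W{\left(3 \right)}\right) = -37486 - 8 \cdot 10 \left(-16 - 6\right) \left(-12 + 3\right) = -37486 - 80 \left(\left(-22\right) \left(-9\right)\right) = -37486 - 80 \cdot 198 = -37486 - 15840 = -53326$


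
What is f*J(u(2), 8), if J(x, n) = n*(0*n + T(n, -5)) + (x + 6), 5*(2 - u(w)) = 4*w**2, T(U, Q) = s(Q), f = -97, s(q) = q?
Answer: 17072/5 ≈ 3414.4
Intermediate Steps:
T(U, Q) = Q
u(w) = 2 - 4*w**2/5
J(x, n) = 6 + x - 5*n (J(x, n) = n*(0*n - 5) + (x + 6) = n*(0 - 5) + (6 + x) = n*(-5) + (6 + x) = -5*n + (6 + x) = 6 + x - 5*n)
f*J(u(2), 8) = -97*(6 + (2 - 4/5*2**2) - 5*8) = -97*(6 + (2 - 4/5*4) - 40) = -97*(6 + (2 - 16/5) - 40) = -97*(6 - 6/5 - 40) = -97*(-176/5) = 17072/5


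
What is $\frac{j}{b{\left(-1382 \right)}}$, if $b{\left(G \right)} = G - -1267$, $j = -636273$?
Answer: $\frac{636273}{115} \approx 5532.8$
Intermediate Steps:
$b{\left(G \right)} = 1267 + G$ ($b{\left(G \right)} = G + 1267 = 1267 + G$)
$\frac{j}{b{\left(-1382 \right)}} = - \frac{636273}{1267 - 1382} = - \frac{636273}{-115} = \left(-636273\right) \left(- \frac{1}{115}\right) = \frac{636273}{115}$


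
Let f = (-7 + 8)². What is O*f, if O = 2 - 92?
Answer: -90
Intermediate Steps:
f = 1 (f = 1² = 1)
O = -90
O*f = -90*1 = -90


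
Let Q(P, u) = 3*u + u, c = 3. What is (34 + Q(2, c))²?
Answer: 2116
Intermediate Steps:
Q(P, u) = 4*u
(34 + Q(2, c))² = (34 + 4*3)² = (34 + 12)² = 46² = 2116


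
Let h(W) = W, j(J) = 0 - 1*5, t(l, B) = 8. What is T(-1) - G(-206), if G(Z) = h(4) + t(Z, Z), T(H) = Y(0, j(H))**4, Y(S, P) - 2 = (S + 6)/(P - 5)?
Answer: -5099/625 ≈ -8.1584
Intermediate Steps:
j(J) = -5 (j(J) = 0 - 5 = -5)
Y(S, P) = 2 + (6 + S)/(-5 + P) (Y(S, P) = 2 + (S + 6)/(P - 5) = 2 + (6 + S)/(-5 + P))
T(H) = 2401/625 (T(H) = ((-4 + 0 + 2*(-5))/(-5 - 5))**4 = ((-4 + 0 - 10)/(-10))**4 = (-1/10*(-14))**4 = (7/5)**4 = 2401/625)
G(Z) = 12 (G(Z) = 4 + 8 = 12)
T(-1) - G(-206) = 2401/625 - 1*12 = 2401/625 - 12 = -5099/625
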